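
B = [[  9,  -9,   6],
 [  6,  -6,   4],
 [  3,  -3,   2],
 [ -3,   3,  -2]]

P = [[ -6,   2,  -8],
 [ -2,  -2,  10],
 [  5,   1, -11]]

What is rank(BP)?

1

First compute BP:
[[ -6,  42, -228],
 [ -4,  28, -152],
 [ -2,  14, -76],
 [  2, -14,  76]]
Now row reduce the product.
R2 ← R2 − (2/3)·R1: [0, 0, 0]
R3 ← R3 − (1/3)·R1: [0, 0, 0]
R4 ← R4 + (1/3)·R1: [0, 0, 0]
1 nonzero row, so rank(BP) = 1.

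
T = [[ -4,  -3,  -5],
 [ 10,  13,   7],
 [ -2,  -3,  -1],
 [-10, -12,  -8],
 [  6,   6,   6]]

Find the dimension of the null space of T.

1

Row reduce to echelon form.
R2 ← R2 + (5/2)·R1: [0, 11/2, -11/2]
R3 ← R3 − (1/2)·R1: [0, -3/2, 3/2]
R4 ← R4 − (5/2)·R1: [0, -9/2, 9/2]
R5 ← R5 + (3/2)·R1: [0, 3/2, -3/2]
R3 ← R3 + (3/11)·R2: [0, 0, 0]
R4 ← R4 + (9/11)·R2: [0, 0, 0]
R5 ← R5 − (3/11)·R2: [0, 0, 0]
2 nonzero rows, so rank(T) = 2.
T has 3 columns; by rank–nullity, nullity = 3 − 2 = 1.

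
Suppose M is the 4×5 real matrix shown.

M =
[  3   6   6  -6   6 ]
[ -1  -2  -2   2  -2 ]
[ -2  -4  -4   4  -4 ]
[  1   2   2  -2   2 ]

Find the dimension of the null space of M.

4

Row reduce to echelon form.
R2 ← R2 + (1/3)·R1: [0, 0, 0, 0, 0]
R3 ← R3 + (2/3)·R1: [0, 0, 0, 0, 0]
R4 ← R4 − (1/3)·R1: [0, 0, 0, 0, 0]
1 nonzero row, so rank(M) = 1.
M has 5 columns; by rank–nullity, nullity = 5 − 1 = 4.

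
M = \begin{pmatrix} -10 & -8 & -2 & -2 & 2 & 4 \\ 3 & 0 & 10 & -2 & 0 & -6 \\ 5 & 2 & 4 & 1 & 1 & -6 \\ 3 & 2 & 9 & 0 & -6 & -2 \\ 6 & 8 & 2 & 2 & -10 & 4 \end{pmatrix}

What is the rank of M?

Row reduce to echelon form.
R2 ← R2 + (3/10)·R1: [0, -12/5, 47/5, -13/5, 3/5, -24/5]
R3 ← R3 + (1/2)·R1: [0, -2, 3, 0, 2, -4]
R4 ← R4 + (3/10)·R1: [0, -2/5, 42/5, -3/5, -27/5, -4/5]
R5 ← R5 + (3/5)·R1: [0, 16/5, 4/5, 4/5, -44/5, 32/5]
R3 ← R3 − (5/6)·R2: [0, 0, -29/6, 13/6, 3/2, 0]
R4 ← R4 − (1/6)·R2: [0, 0, 41/6, -1/6, -11/2, 0]
R5 ← R5 + (4/3)·R2: [0, 0, 40/3, -8/3, -8, 0]
R4 ← R4 + (41/29)·R3: [0, 0, 0, 84/29, -98/29, 0]
R5 ← R5 + (80/29)·R3: [0, 0, 0, 96/29, -112/29, 0]
R5 ← R5 − (8/7)·R4: [0, 0, 0, 0, 0, 0]
Echelon form has 4 nonzero rows, so rank(M) = 4.

4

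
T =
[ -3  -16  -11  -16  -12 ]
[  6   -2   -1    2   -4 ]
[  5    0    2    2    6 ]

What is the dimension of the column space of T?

3

Row reduce to echelon form.
R2 ← R2 + (2)·R1: [0, -34, -23, -30, -28]
R3 ← R3 + (5/3)·R1: [0, -80/3, -49/3, -74/3, -14]
R3 ← R3 − (40/51)·R2: [0, 0, 29/17, -58/51, 406/51]
Echelon form has 3 nonzero rows, so rank(T) = 3.
The column space has dimension equal to the rank: 3.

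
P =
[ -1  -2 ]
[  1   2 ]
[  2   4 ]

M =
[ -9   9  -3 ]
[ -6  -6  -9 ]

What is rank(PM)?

1

First compute PM:
[[ 21,   3,  21],
 [-21,  -3, -21],
 [-42,  -6, -42]]
Now row reduce the product.
R2 ← R2 + R1: [0, 0, 0]
R3 ← R3 + (2)·R1: [0, 0, 0]
1 nonzero row, so rank(PM) = 1.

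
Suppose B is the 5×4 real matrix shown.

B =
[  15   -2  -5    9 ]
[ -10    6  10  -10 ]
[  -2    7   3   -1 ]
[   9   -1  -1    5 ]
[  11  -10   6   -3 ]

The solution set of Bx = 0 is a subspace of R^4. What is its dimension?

0

Row reduce to echelon form.
R2 ← R2 + (2/3)·R1: [0, 14/3, 20/3, -4]
R3 ← R3 + (2/15)·R1: [0, 101/15, 7/3, 1/5]
R4 ← R4 − (3/5)·R1: [0, 1/5, 2, -2/5]
R5 ← R5 − (11/15)·R1: [0, -128/15, 29/3, -48/5]
R3 ← R3 − (101/70)·R2: [0, 0, -51/7, 209/35]
R4 ← R4 − (3/70)·R2: [0, 0, 12/7, -8/35]
R5 ← R5 + (64/35)·R2: [0, 0, 153/7, -592/35]
R4 ← R4 + (4/17)·R3: [0, 0, 0, 20/17]
R5 ← R5 + (3)·R3: [0, 0, 0, 1]
R5 ← R5 − (17/20)·R4: [0, 0, 0, 0]
4 nonzero rows, so rank(B) = 4.
B has 4 columns; by rank–nullity, nullity = 4 − 4 = 0.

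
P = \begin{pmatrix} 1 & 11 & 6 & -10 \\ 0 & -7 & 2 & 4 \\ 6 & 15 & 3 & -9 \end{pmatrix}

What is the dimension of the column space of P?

Row reduce to echelon form.
R3 ← R3 − (6)·R1: [0, -51, -33, 51]
R3 ← R3 − (51/7)·R2: [0, 0, -333/7, 153/7]
Echelon form has 3 nonzero rows, so rank(P) = 3.
The column space has dimension equal to the rank: 3.

3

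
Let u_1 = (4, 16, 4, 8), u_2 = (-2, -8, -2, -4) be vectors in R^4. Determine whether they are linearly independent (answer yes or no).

Form the matrix with these vectors as rows and row reduce.
R2 ← R2 + (1/2)·R1: [0, 0, 0, 0]
1 nonzero row, so the 2 vectors span a space of dimension 1.
Since 1 < 2, the vectors are linearly dependent.

no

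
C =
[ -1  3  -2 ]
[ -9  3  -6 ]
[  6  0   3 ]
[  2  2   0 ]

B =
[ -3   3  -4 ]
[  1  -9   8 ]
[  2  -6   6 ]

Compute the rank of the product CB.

First compute CB:
[[  2, -18,  16],
 [ 18, -18,  24],
 [-12,   0,  -6],
 [ -4, -12,   8]]
Now row reduce the product.
R2 ← R2 − (9)·R1: [0, 144, -120]
R3 ← R3 + (6)·R1: [0, -108, 90]
R4 ← R4 + (2)·R1: [0, -48, 40]
R3 ← R3 + (3/4)·R2: [0, 0, 0]
R4 ← R4 + (1/3)·R2: [0, 0, 0]
2 nonzero rows, so rank(CB) = 2.

2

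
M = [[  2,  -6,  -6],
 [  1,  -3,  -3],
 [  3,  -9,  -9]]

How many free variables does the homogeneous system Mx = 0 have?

Row reduce to echelon form.
R2 ← R2 − (1/2)·R1: [0, 0, 0]
R3 ← R3 − (3/2)·R1: [0, 0, 0]
1 nonzero row, so rank(M) = 1.
M has 3 columns; by rank–nullity, nullity = 3 − 1 = 2.

2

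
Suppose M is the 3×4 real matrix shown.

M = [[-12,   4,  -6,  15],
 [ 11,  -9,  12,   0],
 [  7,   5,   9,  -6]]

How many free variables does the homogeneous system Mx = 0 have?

Row reduce to echelon form.
R2 ← R2 + (11/12)·R1: [0, -16/3, 13/2, 55/4]
R3 ← R3 + (7/12)·R1: [0, 22/3, 11/2, 11/4]
R3 ← R3 + (11/8)·R2: [0, 0, 231/16, 693/32]
3 nonzero rows, so rank(M) = 3.
M has 4 columns; by rank–nullity, nullity = 4 − 3 = 1.

1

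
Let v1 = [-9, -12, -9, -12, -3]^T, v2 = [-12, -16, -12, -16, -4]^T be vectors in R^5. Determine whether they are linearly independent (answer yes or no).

Form the matrix with these vectors as rows and row reduce.
R2 ← R2 − (4/3)·R1: [0, 0, 0, 0, 0]
1 nonzero row, so the 2 vectors span a space of dimension 1.
Since 1 < 2, the vectors are linearly dependent.

no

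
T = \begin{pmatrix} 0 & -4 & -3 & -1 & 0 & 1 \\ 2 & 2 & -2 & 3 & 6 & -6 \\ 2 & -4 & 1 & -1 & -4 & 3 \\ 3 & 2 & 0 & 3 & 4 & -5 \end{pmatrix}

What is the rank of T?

3

Row reduce to echelon form.
Swap R1 ↔ R2
R3 ← R3 − R1: [0, -6, 3, -4, -10, 9]
R4 ← R4 − (3/2)·R1: [0, -1, 3, -3/2, -5, 4]
R3 ← R3 − (3/2)·R2: [0, 0, 15/2, -5/2, -10, 15/2]
R4 ← R4 − (1/4)·R2: [0, 0, 15/4, -5/4, -5, 15/4]
R4 ← R4 − (1/2)·R3: [0, 0, 0, 0, 0, 0]
Echelon form has 3 nonzero rows, so rank(T) = 3.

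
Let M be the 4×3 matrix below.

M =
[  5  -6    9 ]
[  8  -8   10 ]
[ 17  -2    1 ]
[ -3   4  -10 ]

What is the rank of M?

Row reduce to echelon form.
R2 ← R2 − (8/5)·R1: [0, 8/5, -22/5]
R3 ← R3 − (17/5)·R1: [0, 92/5, -148/5]
R4 ← R4 + (3/5)·R1: [0, 2/5, -23/5]
R3 ← R3 − (23/2)·R2: [0, 0, 21]
R4 ← R4 − (1/4)·R2: [0, 0, -7/2]
R4 ← R4 + (1/6)·R3: [0, 0, 0]
Echelon form has 3 nonzero rows, so rank(M) = 3.

3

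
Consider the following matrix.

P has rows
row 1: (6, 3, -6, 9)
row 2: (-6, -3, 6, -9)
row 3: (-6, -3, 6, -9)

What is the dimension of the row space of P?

1

Row reduce to echelon form.
R2 ← R2 + R1: [0, 0, 0, 0]
R3 ← R3 + R1: [0, 0, 0, 0]
Echelon form has 1 nonzero row, so rank(P) = 1.
The row space has dimension equal to the rank: 1.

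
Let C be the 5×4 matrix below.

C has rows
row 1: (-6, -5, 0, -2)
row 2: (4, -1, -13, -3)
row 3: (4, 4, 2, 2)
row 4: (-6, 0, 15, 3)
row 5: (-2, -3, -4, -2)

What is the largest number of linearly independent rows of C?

Row reduce to echelon form.
R2 ← R2 + (2/3)·R1: [0, -13/3, -13, -13/3]
R3 ← R3 + (2/3)·R1: [0, 2/3, 2, 2/3]
R4 ← R4 − R1: [0, 5, 15, 5]
R5 ← R5 − (1/3)·R1: [0, -4/3, -4, -4/3]
R3 ← R3 + (2/13)·R2: [0, 0, 0, 0]
R4 ← R4 + (15/13)·R2: [0, 0, 0, 0]
R5 ← R5 − (4/13)·R2: [0, 0, 0, 0]
Echelon form has 2 nonzero rows, so rank(C) = 2.
The rank gives the maximum number of linearly independent rows: 2.

2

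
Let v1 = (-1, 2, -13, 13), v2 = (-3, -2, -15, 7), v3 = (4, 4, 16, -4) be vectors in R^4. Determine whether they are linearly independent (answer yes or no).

Form the matrix with these vectors as rows and row reduce.
R2 ← R2 − (3)·R1: [0, -8, 24, -32]
R3 ← R3 + (4)·R1: [0, 12, -36, 48]
R3 ← R3 + (3/2)·R2: [0, 0, 0, 0]
2 nonzero rows, so the 3 vectors span a space of dimension 2.
Since 2 < 3, the vectors are linearly dependent.

no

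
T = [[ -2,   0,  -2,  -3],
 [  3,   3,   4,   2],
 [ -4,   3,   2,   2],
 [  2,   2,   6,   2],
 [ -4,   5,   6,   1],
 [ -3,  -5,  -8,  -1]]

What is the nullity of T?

Row reduce to echelon form.
R2 ← R2 + (3/2)·R1: [0, 3, 1, -5/2]
R3 ← R3 − (2)·R1: [0, 3, 6, 8]
R4 ← R4 + R1: [0, 2, 4, -1]
R5 ← R5 − (2)·R1: [0, 5, 10, 7]
R6 ← R6 − (3/2)·R1: [0, -5, -5, 7/2]
R3 ← R3 − R2: [0, 0, 5, 21/2]
R4 ← R4 − (2/3)·R2: [0, 0, 10/3, 2/3]
R5 ← R5 − (5/3)·R2: [0, 0, 25/3, 67/6]
R6 ← R6 + (5/3)·R2: [0, 0, -10/3, -2/3]
R4 ← R4 − (2/3)·R3: [0, 0, 0, -19/3]
R5 ← R5 − (5/3)·R3: [0, 0, 0, -19/3]
R6 ← R6 + (2/3)·R3: [0, 0, 0, 19/3]
R5 ← R5 − R4: [0, 0, 0, 0]
R6 ← R6 + R4: [0, 0, 0, 0]
4 nonzero rows, so rank(T) = 4.
T has 4 columns; by rank–nullity, nullity = 4 − 4 = 0.

0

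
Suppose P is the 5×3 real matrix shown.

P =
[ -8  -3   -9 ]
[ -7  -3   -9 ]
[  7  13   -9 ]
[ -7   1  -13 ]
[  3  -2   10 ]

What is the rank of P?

Row reduce to echelon form.
R2 ← R2 − (7/8)·R1: [0, -3/8, -9/8]
R3 ← R3 + (7/8)·R1: [0, 83/8, -135/8]
R4 ← R4 − (7/8)·R1: [0, 29/8, -41/8]
R5 ← R5 + (3/8)·R1: [0, -25/8, 53/8]
R3 ← R3 + (83/3)·R2: [0, 0, -48]
R4 ← R4 + (29/3)·R2: [0, 0, -16]
R5 ← R5 − (25/3)·R2: [0, 0, 16]
R4 ← R4 − (1/3)·R3: [0, 0, 0]
R5 ← R5 + (1/3)·R3: [0, 0, 0]
Echelon form has 3 nonzero rows, so rank(P) = 3.

3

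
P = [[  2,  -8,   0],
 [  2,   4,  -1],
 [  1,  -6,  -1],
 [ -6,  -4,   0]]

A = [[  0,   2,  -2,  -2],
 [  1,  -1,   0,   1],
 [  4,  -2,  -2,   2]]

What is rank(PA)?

First compute PA:
[[ -8,  12,  -4, -12],
 [  0,   2,  -2,  -2],
 [-10,  10,   0, -10],
 [ -4,  -8,  12,   8]]
Now row reduce the product.
R3 ← R3 − (5/4)·R1: [0, -5, 5, 5]
R4 ← R4 − (1/2)·R1: [0, -14, 14, 14]
R3 ← R3 + (5/2)·R2: [0, 0, 0, 0]
R4 ← R4 + (7)·R2: [0, 0, 0, 0]
2 nonzero rows, so rank(PA) = 2.

2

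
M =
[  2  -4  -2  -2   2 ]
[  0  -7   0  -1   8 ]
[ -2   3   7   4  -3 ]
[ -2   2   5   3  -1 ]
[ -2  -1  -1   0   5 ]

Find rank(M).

Row reduce to echelon form.
R3 ← R3 + R1: [0, -1, 5, 2, -1]
R4 ← R4 + R1: [0, -2, 3, 1, 1]
R5 ← R5 + R1: [0, -5, -3, -2, 7]
R3 ← R3 − (1/7)·R2: [0, 0, 5, 15/7, -15/7]
R4 ← R4 − (2/7)·R2: [0, 0, 3, 9/7, -9/7]
R5 ← R5 − (5/7)·R2: [0, 0, -3, -9/7, 9/7]
R4 ← R4 − (3/5)·R3: [0, 0, 0, 0, 0]
R5 ← R5 + (3/5)·R3: [0, 0, 0, 0, 0]
Echelon form has 3 nonzero rows, so rank(M) = 3.

3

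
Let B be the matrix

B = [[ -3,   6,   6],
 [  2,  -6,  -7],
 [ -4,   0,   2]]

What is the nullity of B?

Row reduce to echelon form.
R2 ← R2 + (2/3)·R1: [0, -2, -3]
R3 ← R3 − (4/3)·R1: [0, -8, -6]
R3 ← R3 − (4)·R2: [0, 0, 6]
3 nonzero rows, so rank(B) = 3.
B has 3 columns; by rank–nullity, nullity = 3 − 3 = 0.

0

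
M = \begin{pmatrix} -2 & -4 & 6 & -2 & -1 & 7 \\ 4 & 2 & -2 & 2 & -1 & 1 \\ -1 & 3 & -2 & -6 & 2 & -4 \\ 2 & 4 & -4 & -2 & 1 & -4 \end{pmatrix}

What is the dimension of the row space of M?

3

Row reduce to echelon form.
R2 ← R2 + (2)·R1: [0, -6, 10, -2, -3, 15]
R3 ← R3 − (1/2)·R1: [0, 5, -5, -5, 5/2, -15/2]
R4 ← R4 + R1: [0, 0, 2, -4, 0, 3]
R3 ← R3 + (5/6)·R2: [0, 0, 10/3, -20/3, 0, 5]
R4 ← R4 − (3/5)·R3: [0, 0, 0, 0, 0, 0]
Echelon form has 3 nonzero rows, so rank(M) = 3.
The row space has dimension equal to the rank: 3.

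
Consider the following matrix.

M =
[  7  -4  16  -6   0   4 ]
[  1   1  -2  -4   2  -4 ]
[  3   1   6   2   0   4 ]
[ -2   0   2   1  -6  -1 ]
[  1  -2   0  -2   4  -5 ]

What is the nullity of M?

Row reduce to echelon form.
R2 ← R2 − (1/7)·R1: [0, 11/7, -30/7, -22/7, 2, -32/7]
R3 ← R3 − (3/7)·R1: [0, 19/7, -6/7, 32/7, 0, 16/7]
R4 ← R4 + (2/7)·R1: [0, -8/7, 46/7, -5/7, -6, 1/7]
R5 ← R5 − (1/7)·R1: [0, -10/7, -16/7, -8/7, 4, -39/7]
R3 ← R3 − (19/11)·R2: [0, 0, 72/11, 10, -38/11, 112/11]
R4 ← R4 + (8/11)·R2: [0, 0, 38/11, -3, -50/11, -35/11]
R5 ← R5 + (10/11)·R2: [0, 0, -68/11, -4, 64/11, -107/11]
R4 ← R4 − (19/36)·R3: [0, 0, 0, -149/18, -49/18, -77/9]
R5 ← R5 + (17/18)·R3: [0, 0, 0, 49/9, 23/9, -1/9]
R5 ← R5 + (98/149)·R4: [0, 0, 0, 0, 114/149, -855/149]
5 nonzero rows, so rank(M) = 5.
M has 6 columns; by rank–nullity, nullity = 6 − 5 = 1.

1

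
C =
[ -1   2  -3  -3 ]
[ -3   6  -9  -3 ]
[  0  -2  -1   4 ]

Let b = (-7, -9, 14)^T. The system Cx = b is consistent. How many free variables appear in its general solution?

1

Row reduce the augmented matrix [C | b].
R2 ← R2 − (3)·R1: [0, 0, 0, 6, 12]
Swap R2 ↔ R3
The echelon form has 3 nonzero rows, and every pivot lies in the first 4 columns, so rank(C) = rank([C|b]) = 3.
The system is consistent.
Free variables = (unknowns) − (rank) = 4 − 3 = 1.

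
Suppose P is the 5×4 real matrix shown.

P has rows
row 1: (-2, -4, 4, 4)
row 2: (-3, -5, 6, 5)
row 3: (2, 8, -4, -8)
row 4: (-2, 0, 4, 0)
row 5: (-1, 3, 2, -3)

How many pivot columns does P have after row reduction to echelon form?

Row reduce to echelon form.
R2 ← R2 − (3/2)·R1: [0, 1, 0, -1]
R3 ← R3 + R1: [0, 4, 0, -4]
R4 ← R4 − R1: [0, 4, 0, -4]
R5 ← R5 − (1/2)·R1: [0, 5, 0, -5]
R3 ← R3 − (4)·R2: [0, 0, 0, 0]
R4 ← R4 − (4)·R2: [0, 0, 0, 0]
R5 ← R5 − (5)·R2: [0, 0, 0, 0]
Echelon form has 2 nonzero rows, so rank(P) = 2.
Each nonzero row contributes one pivot column: 2 pivot columns.

2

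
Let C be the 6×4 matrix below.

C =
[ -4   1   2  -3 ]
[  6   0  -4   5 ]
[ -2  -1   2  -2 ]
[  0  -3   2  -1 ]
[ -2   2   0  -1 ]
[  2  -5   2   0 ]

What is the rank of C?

Row reduce to echelon form.
R2 ← R2 + (3/2)·R1: [0, 3/2, -1, 1/2]
R3 ← R3 − (1/2)·R1: [0, -3/2, 1, -1/2]
R5 ← R5 − (1/2)·R1: [0, 3/2, -1, 1/2]
R6 ← R6 + (1/2)·R1: [0, -9/2, 3, -3/2]
R3 ← R3 + R2: [0, 0, 0, 0]
R4 ← R4 + (2)·R2: [0, 0, 0, 0]
R5 ← R5 − R2: [0, 0, 0, 0]
R6 ← R6 + (3)·R2: [0, 0, 0, 0]
Echelon form has 2 nonzero rows, so rank(C) = 2.

2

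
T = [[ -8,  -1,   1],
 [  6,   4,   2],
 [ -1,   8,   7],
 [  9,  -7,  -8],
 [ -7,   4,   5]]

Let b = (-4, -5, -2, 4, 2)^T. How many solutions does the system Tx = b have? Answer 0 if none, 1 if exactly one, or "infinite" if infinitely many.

Row reduce the augmented matrix [T | b].
R2 ← R2 + (3/4)·R1: [0, 13/4, 11/4, -8]
R3 ← R3 − (1/8)·R1: [0, 65/8, 55/8, -3/2]
R4 ← R4 + (9/8)·R1: [0, -65/8, -55/8, -1/2]
R5 ← R5 − (7/8)·R1: [0, 39/8, 33/8, 11/2]
R3 ← R3 − (5/2)·R2: [0, 0, 0, 37/2]
R4 ← R4 + (5/2)·R2: [0, 0, 0, -41/2]
R5 ← R5 − (3/2)·R2: [0, 0, 0, 35/2]
R4 ← R4 + (41/37)·R3: [0, 0, 0, 0]
R5 ← R5 − (35/37)·R3: [0, 0, 0, 0]
The echelon form has 3 nonzero rows; the last pivot sits in the augmented column, so rank(T) = 2 but rank([T|b]) = 3.
Since the ranks differ, the system is inconsistent.
It has no solutions.

0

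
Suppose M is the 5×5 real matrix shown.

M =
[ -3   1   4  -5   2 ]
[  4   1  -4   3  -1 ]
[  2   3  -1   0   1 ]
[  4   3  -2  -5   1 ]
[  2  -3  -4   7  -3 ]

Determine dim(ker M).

2

Row reduce to echelon form.
R2 ← R2 + (4/3)·R1: [0, 7/3, 4/3, -11/3, 5/3]
R3 ← R3 + (2/3)·R1: [0, 11/3, 5/3, -10/3, 7/3]
R4 ← R4 + (4/3)·R1: [0, 13/3, 10/3, -35/3, 11/3]
R5 ← R5 + (2/3)·R1: [0, -7/3, -4/3, 11/3, -5/3]
R3 ← R3 − (11/7)·R2: [0, 0, -3/7, 17/7, -2/7]
R4 ← R4 − (13/7)·R2: [0, 0, 6/7, -34/7, 4/7]
R5 ← R5 + R2: [0, 0, 0, 0, 0]
R4 ← R4 + (2)·R3: [0, 0, 0, 0, 0]
3 nonzero rows, so rank(M) = 3.
M has 5 columns; by rank–nullity, nullity = 5 − 3 = 2.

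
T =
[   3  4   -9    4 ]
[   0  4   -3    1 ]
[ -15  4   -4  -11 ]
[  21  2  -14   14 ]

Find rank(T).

Row reduce to echelon form.
R3 ← R3 + (5)·R1: [0, 24, -49, 9]
R4 ← R4 − (7)·R1: [0, -26, 49, -14]
R3 ← R3 − (6)·R2: [0, 0, -31, 3]
R4 ← R4 + (13/2)·R2: [0, 0, 59/2, -15/2]
R4 ← R4 + (59/62)·R3: [0, 0, 0, -144/31]
Echelon form has 4 nonzero rows, so rank(T) = 4.

4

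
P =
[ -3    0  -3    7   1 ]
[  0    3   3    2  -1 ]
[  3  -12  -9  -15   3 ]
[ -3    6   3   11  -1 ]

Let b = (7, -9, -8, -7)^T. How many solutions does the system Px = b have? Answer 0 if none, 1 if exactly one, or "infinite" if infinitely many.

Row reduce the augmented matrix [P | b].
R3 ← R3 + R1: [0, -12, -12, -8, 4, -1]
R4 ← R4 − R1: [0, 6, 6, 4, -2, -14]
R3 ← R3 + (4)·R2: [0, 0, 0, 0, 0, -37]
R4 ← R4 − (2)·R2: [0, 0, 0, 0, 0, 4]
R4 ← R4 + (4/37)·R3: [0, 0, 0, 0, 0, 0]
The echelon form has 3 nonzero rows; the last pivot sits in the augmented column, so rank(P) = 2 but rank([P|b]) = 3.
Since the ranks differ, the system is inconsistent.
It has no solutions.

0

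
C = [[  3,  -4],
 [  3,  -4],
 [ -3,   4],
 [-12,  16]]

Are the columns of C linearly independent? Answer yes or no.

no

Row reduce C to echelon form.
R2 ← R2 − R1: [0, 0]
R3 ← R3 + R1: [0, 0]
R4 ← R4 + (4)·R1: [0, 0]
1 pivot among 2 columns.
Only 1 < 2 pivot columns, so the columns are linearly dependent.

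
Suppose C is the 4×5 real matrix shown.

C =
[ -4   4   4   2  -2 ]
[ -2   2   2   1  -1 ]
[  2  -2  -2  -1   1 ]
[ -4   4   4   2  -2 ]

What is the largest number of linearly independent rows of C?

Row reduce to echelon form.
R2 ← R2 − (1/2)·R1: [0, 0, 0, 0, 0]
R3 ← R3 + (1/2)·R1: [0, 0, 0, 0, 0]
R4 ← R4 − R1: [0, 0, 0, 0, 0]
Echelon form has 1 nonzero row, so rank(C) = 1.
The rank gives the maximum number of linearly independent rows: 1.

1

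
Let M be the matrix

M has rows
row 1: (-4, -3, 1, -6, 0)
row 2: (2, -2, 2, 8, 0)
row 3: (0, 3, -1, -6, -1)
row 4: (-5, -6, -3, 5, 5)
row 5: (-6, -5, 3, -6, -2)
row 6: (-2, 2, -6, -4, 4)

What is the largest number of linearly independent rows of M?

Row reduce to echelon form.
R2 ← R2 + (1/2)·R1: [0, -7/2, 5/2, 5, 0]
R4 ← R4 − (5/4)·R1: [0, -9/4, -17/4, 25/2, 5]
R5 ← R5 − (3/2)·R1: [0, -1/2, 3/2, 3, -2]
R6 ← R6 − (1/2)·R1: [0, 7/2, -13/2, -1, 4]
R3 ← R3 + (6/7)·R2: [0, 0, 8/7, -12/7, -1]
R4 ← R4 − (9/14)·R2: [0, 0, -41/7, 65/7, 5]
R5 ← R5 − (1/7)·R2: [0, 0, 8/7, 16/7, -2]
R6 ← R6 + R2: [0, 0, -4, 4, 4]
R4 ← R4 + (41/8)·R3: [0, 0, 0, 1/2, -1/8]
R5 ← R5 − R3: [0, 0, 0, 4, -1]
R6 ← R6 + (7/2)·R3: [0, 0, 0, -2, 1/2]
R5 ← R5 − (8)·R4: [0, 0, 0, 0, 0]
R6 ← R6 + (4)·R4: [0, 0, 0, 0, 0]
Echelon form has 4 nonzero rows, so rank(M) = 4.
The rank gives the maximum number of linearly independent rows: 4.

4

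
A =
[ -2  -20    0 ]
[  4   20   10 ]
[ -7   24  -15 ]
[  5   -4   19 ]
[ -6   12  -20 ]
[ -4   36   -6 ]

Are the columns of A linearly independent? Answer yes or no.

yes

Row reduce A to echelon form.
R2 ← R2 + (2)·R1: [0, -20, 10]
R3 ← R3 − (7/2)·R1: [0, 94, -15]
R4 ← R4 + (5/2)·R1: [0, -54, 19]
R5 ← R5 − (3)·R1: [0, 72, -20]
R6 ← R6 − (2)·R1: [0, 76, -6]
R3 ← R3 + (47/10)·R2: [0, 0, 32]
R4 ← R4 − (27/10)·R2: [0, 0, -8]
R5 ← R5 + (18/5)·R2: [0, 0, 16]
R6 ← R6 + (19/5)·R2: [0, 0, 32]
R4 ← R4 + (1/4)·R3: [0, 0, 0]
R5 ← R5 − (1/2)·R3: [0, 0, 0]
R6 ← R6 − R3: [0, 0, 0]
3 pivots among 3 columns.
Every column is a pivot column, so the columns are linearly independent.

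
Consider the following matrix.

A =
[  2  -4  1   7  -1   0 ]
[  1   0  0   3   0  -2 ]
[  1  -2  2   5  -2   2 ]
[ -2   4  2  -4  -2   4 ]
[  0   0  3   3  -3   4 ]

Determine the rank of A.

3

Row reduce to echelon form.
R2 ← R2 − (1/2)·R1: [0, 2, -1/2, -1/2, 1/2, -2]
R3 ← R3 − (1/2)·R1: [0, 0, 3/2, 3/2, -3/2, 2]
R4 ← R4 + R1: [0, 0, 3, 3, -3, 4]
R4 ← R4 − (2)·R3: [0, 0, 0, 0, 0, 0]
R5 ← R5 − (2)·R3: [0, 0, 0, 0, 0, 0]
Echelon form has 3 nonzero rows, so rank(A) = 3.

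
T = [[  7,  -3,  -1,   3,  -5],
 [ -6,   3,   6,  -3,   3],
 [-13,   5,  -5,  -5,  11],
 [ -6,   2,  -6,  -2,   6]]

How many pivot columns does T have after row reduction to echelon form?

Row reduce to echelon form.
R2 ← R2 + (6/7)·R1: [0, 3/7, 36/7, -3/7, -9/7]
R3 ← R3 + (13/7)·R1: [0, -4/7, -48/7, 4/7, 12/7]
R4 ← R4 + (6/7)·R1: [0, -4/7, -48/7, 4/7, 12/7]
R3 ← R3 + (4/3)·R2: [0, 0, 0, 0, 0]
R4 ← R4 + (4/3)·R2: [0, 0, 0, 0, 0]
Echelon form has 2 nonzero rows, so rank(T) = 2.
Each nonzero row contributes one pivot column: 2 pivot columns.

2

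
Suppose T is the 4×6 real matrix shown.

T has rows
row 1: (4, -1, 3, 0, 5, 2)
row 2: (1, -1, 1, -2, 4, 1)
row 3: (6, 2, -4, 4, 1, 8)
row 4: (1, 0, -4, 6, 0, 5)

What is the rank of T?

Row reduce to echelon form.
R2 ← R2 − (1/4)·R1: [0, -3/4, 1/4, -2, 11/4, 1/2]
R3 ← R3 − (3/2)·R1: [0, 7/2, -17/2, 4, -13/2, 5]
R4 ← R4 − (1/4)·R1: [0, 1/4, -19/4, 6, -5/4, 9/2]
R3 ← R3 + (14/3)·R2: [0, 0, -22/3, -16/3, 19/3, 22/3]
R4 ← R4 + (1/3)·R2: [0, 0, -14/3, 16/3, -1/3, 14/3]
R4 ← R4 − (7/11)·R3: [0, 0, 0, 96/11, -48/11, 0]
Echelon form has 4 nonzero rows, so rank(T) = 4.

4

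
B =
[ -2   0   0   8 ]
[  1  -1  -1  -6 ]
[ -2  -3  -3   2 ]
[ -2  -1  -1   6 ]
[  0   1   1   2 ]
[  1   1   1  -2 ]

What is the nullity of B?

Row reduce to echelon form.
R2 ← R2 + (1/2)·R1: [0, -1, -1, -2]
R3 ← R3 − R1: [0, -3, -3, -6]
R4 ← R4 − R1: [0, -1, -1, -2]
R6 ← R6 + (1/2)·R1: [0, 1, 1, 2]
R3 ← R3 − (3)·R2: [0, 0, 0, 0]
R4 ← R4 − R2: [0, 0, 0, 0]
R5 ← R5 + R2: [0, 0, 0, 0]
R6 ← R6 + R2: [0, 0, 0, 0]
2 nonzero rows, so rank(B) = 2.
B has 4 columns; by rank–nullity, nullity = 4 − 2 = 2.

2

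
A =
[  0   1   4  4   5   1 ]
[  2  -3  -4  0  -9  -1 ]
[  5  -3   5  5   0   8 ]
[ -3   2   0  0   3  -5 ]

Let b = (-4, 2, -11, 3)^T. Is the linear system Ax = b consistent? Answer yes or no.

yes

Row reduce the augmented matrix [A | b].
Swap R1 ↔ R2
R3 ← R3 − (5/2)·R1: [0, 9/2, 15, 5, 45/2, 21/2, -16]
R4 ← R4 + (3/2)·R1: [0, -5/2, -6, 0, -21/2, -13/2, 6]
R3 ← R3 − (9/2)·R2: [0, 0, -3, -13, 0, 6, 2]
R4 ← R4 + (5/2)·R2: [0, 0, 4, 10, 2, -4, -4]
R4 ← R4 + (4/3)·R3: [0, 0, 0, -22/3, 2, 4, -4/3]
The echelon form has 4 nonzero rows, and every pivot lies in the first 6 columns, so rank(A) = rank([A|b]) = 4.
The system is consistent.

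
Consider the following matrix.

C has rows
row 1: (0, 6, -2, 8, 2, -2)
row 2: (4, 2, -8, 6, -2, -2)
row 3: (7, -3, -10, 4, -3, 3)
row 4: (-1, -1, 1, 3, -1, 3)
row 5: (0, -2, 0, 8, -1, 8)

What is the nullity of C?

Row reduce to echelon form.
Swap R1 ↔ R2
R3 ← R3 − (7/4)·R1: [0, -13/2, 4, -13/2, 1/2, 13/2]
R4 ← R4 + (1/4)·R1: [0, -1/2, -1, 9/2, -3/2, 5/2]
R3 ← R3 + (13/12)·R2: [0, 0, 11/6, 13/6, 8/3, 13/3]
R4 ← R4 + (1/12)·R2: [0, 0, -7/6, 31/6, -4/3, 7/3]
R5 ← R5 + (1/3)·R2: [0, 0, -2/3, 32/3, -1/3, 22/3]
R4 ← R4 + (7/11)·R3: [0, 0, 0, 72/11, 4/11, 56/11]
R5 ← R5 + (4/11)·R3: [0, 0, 0, 126/11, 7/11, 98/11]
R5 ← R5 − (7/4)·R4: [0, 0, 0, 0, 0, 0]
4 nonzero rows, so rank(C) = 4.
C has 6 columns; by rank–nullity, nullity = 6 − 4 = 2.

2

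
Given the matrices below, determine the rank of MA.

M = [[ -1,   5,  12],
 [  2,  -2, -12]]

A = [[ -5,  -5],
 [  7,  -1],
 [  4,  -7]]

2

First compute MA:
[[ 88, -84],
 [-72,  76]]
Now row reduce the product.
R2 ← R2 + (9/11)·R1: [0, 80/11]
2 nonzero rows, so rank(MA) = 2.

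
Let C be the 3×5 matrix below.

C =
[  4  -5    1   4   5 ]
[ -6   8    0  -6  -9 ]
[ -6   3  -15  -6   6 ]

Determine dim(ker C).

3

Row reduce to echelon form.
R2 ← R2 + (3/2)·R1: [0, 1/2, 3/2, 0, -3/2]
R3 ← R3 + (3/2)·R1: [0, -9/2, -27/2, 0, 27/2]
R3 ← R3 + (9)·R2: [0, 0, 0, 0, 0]
2 nonzero rows, so rank(C) = 2.
C has 5 columns; by rank–nullity, nullity = 5 − 2 = 3.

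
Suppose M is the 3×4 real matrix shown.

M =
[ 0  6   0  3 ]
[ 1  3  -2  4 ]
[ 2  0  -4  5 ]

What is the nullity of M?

Row reduce to echelon form.
Swap R1 ↔ R2
R3 ← R3 − (2)·R1: [0, -6, 0, -3]
R3 ← R3 + R2: [0, 0, 0, 0]
2 nonzero rows, so rank(M) = 2.
M has 4 columns; by rank–nullity, nullity = 4 − 2 = 2.

2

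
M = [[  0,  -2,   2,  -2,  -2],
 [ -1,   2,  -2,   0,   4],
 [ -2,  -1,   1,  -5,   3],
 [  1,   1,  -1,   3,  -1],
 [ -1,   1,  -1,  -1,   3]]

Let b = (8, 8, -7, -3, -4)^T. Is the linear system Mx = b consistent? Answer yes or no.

Row reduce the augmented matrix [M | b].
Swap R1 ↔ R2
R3 ← R3 − (2)·R1: [0, -5, 5, -5, -5, -23]
R4 ← R4 + R1: [0, 3, -3, 3, 3, 5]
R5 ← R5 − R1: [0, -1, 1, -1, -1, -12]
R3 ← R3 − (5/2)·R2: [0, 0, 0, 0, 0, -43]
R4 ← R4 + (3/2)·R2: [0, 0, 0, 0, 0, 17]
R5 ← R5 − (1/2)·R2: [0, 0, 0, 0, 0, -16]
R4 ← R4 + (17/43)·R3: [0, 0, 0, 0, 0, 0]
R5 ← R5 − (16/43)·R3: [0, 0, 0, 0, 0, 0]
The echelon form has 3 nonzero rows; the last pivot sits in the augmented column, so rank(M) = 2 but rank([M|b]) = 3.
Since the ranks differ, the system is inconsistent.

no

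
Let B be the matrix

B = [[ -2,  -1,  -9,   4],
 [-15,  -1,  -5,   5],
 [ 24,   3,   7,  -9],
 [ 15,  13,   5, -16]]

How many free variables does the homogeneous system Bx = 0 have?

0

Row reduce to echelon form.
R2 ← R2 − (15/2)·R1: [0, 13/2, 125/2, -25]
R3 ← R3 + (12)·R1: [0, -9, -101, 39]
R4 ← R4 + (15/2)·R1: [0, 11/2, -125/2, 14]
R3 ← R3 + (18/13)·R2: [0, 0, -188/13, 57/13]
R4 ← R4 − (11/13)·R2: [0, 0, -1500/13, 457/13]
R4 ← R4 − (375/47)·R3: [0, 0, 0, 8/47]
4 nonzero rows, so rank(B) = 4.
B has 4 columns; by rank–nullity, nullity = 4 − 4 = 0.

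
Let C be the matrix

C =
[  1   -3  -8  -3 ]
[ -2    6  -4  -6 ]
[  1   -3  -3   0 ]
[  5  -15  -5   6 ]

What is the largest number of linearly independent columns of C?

Row reduce to echelon form.
R2 ← R2 + (2)·R1: [0, 0, -20, -12]
R3 ← R3 − R1: [0, 0, 5, 3]
R4 ← R4 − (5)·R1: [0, 0, 35, 21]
R3 ← R3 + (1/4)·R2: [0, 0, 0, 0]
R4 ← R4 + (7/4)·R2: [0, 0, 0, 0]
Echelon form has 2 nonzero rows, so rank(C) = 2.
The rank gives the maximum number of linearly independent columns: 2.

2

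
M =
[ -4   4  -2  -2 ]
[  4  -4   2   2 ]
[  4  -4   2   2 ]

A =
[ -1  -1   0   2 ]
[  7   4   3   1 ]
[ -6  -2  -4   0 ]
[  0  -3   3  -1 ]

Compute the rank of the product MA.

First compute MA:
[[ 44,  30,  14,  -2],
 [-44, -30, -14,   2],
 [-44, -30, -14,   2]]
Now row reduce the product.
R2 ← R2 + R1: [0, 0, 0, 0]
R3 ← R3 + R1: [0, 0, 0, 0]
1 nonzero row, so rank(MA) = 1.

1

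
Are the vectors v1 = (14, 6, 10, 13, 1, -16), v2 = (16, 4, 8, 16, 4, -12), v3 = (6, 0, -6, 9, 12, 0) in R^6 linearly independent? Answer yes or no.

yes

Form the matrix with these vectors as rows and row reduce.
R2 ← R2 − (8/7)·R1: [0, -20/7, -24/7, 8/7, 20/7, 44/7]
R3 ← R3 − (3/7)·R1: [0, -18/7, -72/7, 24/7, 81/7, 48/7]
R3 ← R3 − (9/10)·R2: [0, 0, -36/5, 12/5, 9, 6/5]
3 nonzero rows, so the 3 vectors span a space of dimension 3.
Since 3 = 3, the vectors are linearly independent.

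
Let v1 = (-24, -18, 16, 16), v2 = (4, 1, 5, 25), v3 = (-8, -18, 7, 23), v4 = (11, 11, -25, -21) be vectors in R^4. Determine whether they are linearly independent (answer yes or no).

Form the matrix with these vectors as rows and row reduce.
R2 ← R2 + (1/6)·R1: [0, -2, 23/3, 83/3]
R3 ← R3 − (1/3)·R1: [0, -12, 5/3, 53/3]
R4 ← R4 + (11/24)·R1: [0, 11/4, -53/3, -41/3]
R3 ← R3 − (6)·R2: [0, 0, -133/3, -445/3]
R4 ← R4 + (11/8)·R2: [0, 0, -57/8, 195/8]
R4 ← R4 − (9/56)·R3: [0, 0, 0, 675/14]
4 nonzero rows, so the 4 vectors span a space of dimension 4.
Since 4 = 4, the vectors are linearly independent.

yes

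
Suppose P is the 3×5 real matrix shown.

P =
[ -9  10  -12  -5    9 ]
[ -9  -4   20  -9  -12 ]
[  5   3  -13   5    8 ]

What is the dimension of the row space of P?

Row reduce to echelon form.
R2 ← R2 − R1: [0, -14, 32, -4, -21]
R3 ← R3 + (5/9)·R1: [0, 77/9, -59/3, 20/9, 13]
R3 ← R3 + (11/18)·R2: [0, 0, -1/9, -2/9, 1/6]
Echelon form has 3 nonzero rows, so rank(P) = 3.
The row space has dimension equal to the rank: 3.

3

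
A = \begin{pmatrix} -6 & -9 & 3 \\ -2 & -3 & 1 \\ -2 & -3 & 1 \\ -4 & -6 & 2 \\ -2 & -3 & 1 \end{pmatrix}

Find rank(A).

1

Row reduce to echelon form.
R2 ← R2 − (1/3)·R1: [0, 0, 0]
R3 ← R3 − (1/3)·R1: [0, 0, 0]
R4 ← R4 − (2/3)·R1: [0, 0, 0]
R5 ← R5 − (1/3)·R1: [0, 0, 0]
Echelon form has 1 nonzero row, so rank(A) = 1.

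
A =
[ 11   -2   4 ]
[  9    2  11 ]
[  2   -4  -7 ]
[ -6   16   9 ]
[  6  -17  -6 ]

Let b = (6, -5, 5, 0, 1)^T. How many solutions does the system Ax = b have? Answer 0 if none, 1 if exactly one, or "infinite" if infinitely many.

0

Row reduce the augmented matrix [A | b].
R2 ← R2 − (9/11)·R1: [0, 40/11, 85/11, -109/11]
R3 ← R3 − (2/11)·R1: [0, -40/11, -85/11, 43/11]
R4 ← R4 + (6/11)·R1: [0, 164/11, 123/11, 36/11]
R5 ← R5 − (6/11)·R1: [0, -175/11, -90/11, -25/11]
R3 ← R3 + R2: [0, 0, 0, -6]
R4 ← R4 − (41/10)·R2: [0, 0, -41/2, 439/10]
R5 ← R5 + (35/8)·R2: [0, 0, 205/8, -365/8]
Swap R3 ↔ R4
R5 ← R5 + (5/4)·R3: [0, 0, 0, 37/4]
R5 ← R5 + (37/24)·R4: [0, 0, 0, 0]
The echelon form has 4 nonzero rows; the last pivot sits in the augmented column, so rank(A) = 3 but rank([A|b]) = 4.
Since the ranks differ, the system is inconsistent.
It has no solutions.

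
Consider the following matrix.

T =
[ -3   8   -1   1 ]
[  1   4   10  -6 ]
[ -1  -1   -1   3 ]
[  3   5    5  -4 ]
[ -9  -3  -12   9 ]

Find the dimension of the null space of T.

0

Row reduce to echelon form.
R2 ← R2 + (1/3)·R1: [0, 20/3, 29/3, -17/3]
R3 ← R3 − (1/3)·R1: [0, -11/3, -2/3, 8/3]
R4 ← R4 + R1: [0, 13, 4, -3]
R5 ← R5 − (3)·R1: [0, -27, -9, 6]
R3 ← R3 + (11/20)·R2: [0, 0, 93/20, -9/20]
R4 ← R4 − (39/20)·R2: [0, 0, -297/20, 161/20]
R5 ← R5 + (81/20)·R2: [0, 0, 603/20, -339/20]
R4 ← R4 + (99/31)·R3: [0, 0, 0, 205/31]
R5 ← R5 − (201/31)·R3: [0, 0, 0, -435/31]
R5 ← R5 + (87/41)·R4: [0, 0, 0, 0]
4 nonzero rows, so rank(T) = 4.
T has 4 columns; by rank–nullity, nullity = 4 − 4 = 0.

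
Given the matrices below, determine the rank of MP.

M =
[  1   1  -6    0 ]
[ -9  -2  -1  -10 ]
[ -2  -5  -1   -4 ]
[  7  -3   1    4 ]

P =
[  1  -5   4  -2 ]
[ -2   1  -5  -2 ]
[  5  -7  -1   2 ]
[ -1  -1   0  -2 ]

First compute MP:
[[-31,  38,   5, -16],
 [  0,  60, -25,  40],
 [  7,  16,  18,  20],
 [ 14, -49,  42, -14]]
Now row reduce the product.
R3 ← R3 + (7/31)·R1: [0, 762/31, 593/31, 508/31]
R4 ← R4 + (14/31)·R1: [0, -987/31, 1372/31, -658/31]
R3 ← R3 − (127/310)·R2: [0, 0, 1821/62, 0]
R4 ← R4 + (329/620)·R2: [0, 0, 3843/124, 0]
R4 ← R4 − (1281/1214)·R3: [0, 0, 0, 0]
3 nonzero rows, so rank(MP) = 3.

3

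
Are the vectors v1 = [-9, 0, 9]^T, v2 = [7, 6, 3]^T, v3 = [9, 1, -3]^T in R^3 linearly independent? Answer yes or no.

yes

Form the matrix with these vectors as rows and row reduce.
R2 ← R2 + (7/9)·R1: [0, 6, 10]
R3 ← R3 + R1: [0, 1, 6]
R3 ← R3 − (1/6)·R2: [0, 0, 13/3]
3 nonzero rows, so the 3 vectors span a space of dimension 3.
Since 3 = 3, the vectors are linearly independent.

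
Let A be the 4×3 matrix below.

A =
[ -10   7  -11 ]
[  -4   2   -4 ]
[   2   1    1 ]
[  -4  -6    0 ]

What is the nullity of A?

1

Row reduce to echelon form.
R2 ← R2 − (2/5)·R1: [0, -4/5, 2/5]
R3 ← R3 + (1/5)·R1: [0, 12/5, -6/5]
R4 ← R4 − (2/5)·R1: [0, -44/5, 22/5]
R3 ← R3 + (3)·R2: [0, 0, 0]
R4 ← R4 − (11)·R2: [0, 0, 0]
2 nonzero rows, so rank(A) = 2.
A has 3 columns; by rank–nullity, nullity = 3 − 2 = 1.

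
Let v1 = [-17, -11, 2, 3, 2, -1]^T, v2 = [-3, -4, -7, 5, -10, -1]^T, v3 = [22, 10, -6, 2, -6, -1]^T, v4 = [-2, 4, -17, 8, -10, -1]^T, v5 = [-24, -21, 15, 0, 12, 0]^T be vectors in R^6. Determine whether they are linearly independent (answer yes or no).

Form the matrix with these vectors as rows and row reduce.
R2 ← R2 − (3/17)·R1: [0, -35/17, -125/17, 76/17, -176/17, -14/17]
R3 ← R3 + (22/17)·R1: [0, -72/17, -58/17, 100/17, -58/17, -39/17]
R4 ← R4 − (2/17)·R1: [0, 90/17, -293/17, 130/17, -174/17, -15/17]
R5 ← R5 − (24/17)·R1: [0, -93/17, 207/17, -72/17, 156/17, 24/17]
R3 ← R3 − (72/35)·R2: [0, 0, 82/7, -116/35, 626/35, -3/5]
R4 ← R4 + (18/7)·R2: [0, 0, -253/7, 134/7, -258/7, -3]
R5 ← R5 − (93/35)·R2: [0, 0, 222/7, -564/35, 1284/35, 18/5]
R4 ← R4 + (253/82)·R3: [0, 0, 0, 1828/205, 3757/205, -1989/410]
R5 ← R5 − (111/41)·R3: [0, 0, 0, -1464/205, -2406/205, 1071/205]
R5 ← R5 + (366/457)·R4: [0, 0, 0, 0, 1344/457, 612/457]
5 nonzero rows, so the 5 vectors span a space of dimension 5.
Since 5 = 5, the vectors are linearly independent.

yes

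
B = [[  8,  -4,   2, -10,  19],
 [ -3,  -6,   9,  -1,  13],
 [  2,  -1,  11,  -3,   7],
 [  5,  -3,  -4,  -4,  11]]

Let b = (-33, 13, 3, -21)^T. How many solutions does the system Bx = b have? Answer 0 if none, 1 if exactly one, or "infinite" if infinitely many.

Row reduce the augmented matrix [B | b].
R2 ← R2 + (3/8)·R1: [0, -15/2, 39/4, -19/4, 161/8, 5/8]
R3 ← R3 − (1/4)·R1: [0, 0, 21/2, -1/2, 9/4, 45/4]
R4 ← R4 − (5/8)·R1: [0, -1/2, -21/4, 9/4, -7/8, -3/8]
R4 ← R4 − (1/15)·R2: [0, 0, -59/10, 77/30, -133/60, -5/12]
R4 ← R4 + (59/105)·R3: [0, 0, 0, 16/7, -20/21, 124/21]
The echelon form has 4 nonzero rows, and every pivot lies in the first 5 columns, so rank(B) = rank([B|b]) = 4.
The system is consistent.
rank = 4 < 5 unknowns, so there are infinitely many solutions.

infinite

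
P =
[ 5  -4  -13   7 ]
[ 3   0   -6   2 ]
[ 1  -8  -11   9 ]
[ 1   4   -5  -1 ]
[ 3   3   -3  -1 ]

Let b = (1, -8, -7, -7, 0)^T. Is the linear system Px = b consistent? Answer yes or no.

no

Row reduce the augmented matrix [P | b].
R2 ← R2 − (3/5)·R1: [0, 12/5, 9/5, -11/5, -43/5]
R3 ← R3 − (1/5)·R1: [0, -36/5, -42/5, 38/5, -36/5]
R4 ← R4 − (1/5)·R1: [0, 24/5, -12/5, -12/5, -36/5]
R5 ← R5 − (3/5)·R1: [0, 27/5, 24/5, -26/5, -3/5]
R3 ← R3 + (3)·R2: [0, 0, -3, 1, -33]
R4 ← R4 − (2)·R2: [0, 0, -6, 2, 10]
R5 ← R5 − (9/4)·R2: [0, 0, 3/4, -1/4, 75/4]
R4 ← R4 − (2)·R3: [0, 0, 0, 0, 76]
R5 ← R5 + (1/4)·R3: [0, 0, 0, 0, 21/2]
R5 ← R5 − (21/152)·R4: [0, 0, 0, 0, 0]
The echelon form has 4 nonzero rows; the last pivot sits in the augmented column, so rank(P) = 3 but rank([P|b]) = 4.
Since the ranks differ, the system is inconsistent.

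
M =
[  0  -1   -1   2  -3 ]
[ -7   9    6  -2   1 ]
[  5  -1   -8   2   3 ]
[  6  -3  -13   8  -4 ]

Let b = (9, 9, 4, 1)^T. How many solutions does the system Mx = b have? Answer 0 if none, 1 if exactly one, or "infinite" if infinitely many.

Row reduce the augmented matrix [M | b].
Swap R1 ↔ R2
R3 ← R3 + (5/7)·R1: [0, 38/7, -26/7, 4/7, 26/7, 73/7]
R4 ← R4 + (6/7)·R1: [0, 33/7, -55/7, 44/7, -22/7, 61/7]
R3 ← R3 + (38/7)·R2: [0, 0, -64/7, 80/7, -88/7, 415/7]
R4 ← R4 + (33/7)·R2: [0, 0, -88/7, 110/7, -121/7, 358/7]
R4 ← R4 − (11/8)·R3: [0, 0, 0, 0, 0, -243/8]
The echelon form has 4 nonzero rows; the last pivot sits in the augmented column, so rank(M) = 3 but rank([M|b]) = 4.
Since the ranks differ, the system is inconsistent.
It has no solutions.

0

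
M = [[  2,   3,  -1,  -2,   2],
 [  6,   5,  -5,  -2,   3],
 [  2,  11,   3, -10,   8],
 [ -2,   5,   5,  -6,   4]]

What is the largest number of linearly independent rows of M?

Row reduce to echelon form.
R2 ← R2 − (3)·R1: [0, -4, -2, 4, -3]
R3 ← R3 − R1: [0, 8, 4, -8, 6]
R4 ← R4 + R1: [0, 8, 4, -8, 6]
R3 ← R3 + (2)·R2: [0, 0, 0, 0, 0]
R4 ← R4 + (2)·R2: [0, 0, 0, 0, 0]
Echelon form has 2 nonzero rows, so rank(M) = 2.
The rank gives the maximum number of linearly independent rows: 2.

2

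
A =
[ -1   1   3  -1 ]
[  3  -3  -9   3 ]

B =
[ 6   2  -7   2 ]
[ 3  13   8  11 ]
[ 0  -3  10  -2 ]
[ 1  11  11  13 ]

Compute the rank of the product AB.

First compute AB:
[[ -4,  -9,  34, -10],
 [ 12,  27, -102,  30]]
Now row reduce the product.
R2 ← R2 + (3)·R1: [0, 0, 0, 0]
1 nonzero row, so rank(AB) = 1.

1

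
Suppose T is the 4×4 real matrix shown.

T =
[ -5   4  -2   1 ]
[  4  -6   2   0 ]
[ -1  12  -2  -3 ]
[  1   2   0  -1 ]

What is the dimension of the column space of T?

2

Row reduce to echelon form.
R2 ← R2 + (4/5)·R1: [0, -14/5, 2/5, 4/5]
R3 ← R3 − (1/5)·R1: [0, 56/5, -8/5, -16/5]
R4 ← R4 + (1/5)·R1: [0, 14/5, -2/5, -4/5]
R3 ← R3 + (4)·R2: [0, 0, 0, 0]
R4 ← R4 + R2: [0, 0, 0, 0]
Echelon form has 2 nonzero rows, so rank(T) = 2.
The column space has dimension equal to the rank: 2.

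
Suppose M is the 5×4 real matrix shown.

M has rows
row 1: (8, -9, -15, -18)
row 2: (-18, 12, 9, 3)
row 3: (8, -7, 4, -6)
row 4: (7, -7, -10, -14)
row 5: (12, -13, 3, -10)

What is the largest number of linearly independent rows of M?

4

Row reduce to echelon form.
R2 ← R2 + (9/4)·R1: [0, -33/4, -99/4, -75/2]
R3 ← R3 − R1: [0, 2, 19, 12]
R4 ← R4 − (7/8)·R1: [0, 7/8, 25/8, 7/4]
R5 ← R5 − (3/2)·R1: [0, 1/2, 51/2, 17]
R3 ← R3 + (8/33)·R2: [0, 0, 13, 32/11]
R4 ← R4 + (7/66)·R2: [0, 0, 1/2, -49/22]
R5 ← R5 + (2/33)·R2: [0, 0, 24, 162/11]
R4 ← R4 − (1/26)·R3: [0, 0, 0, -669/286]
R5 ← R5 − (24/13)·R3: [0, 0, 0, 1338/143]
R5 ← R5 + (4)·R4: [0, 0, 0, 0]
Echelon form has 4 nonzero rows, so rank(M) = 4.
The rank gives the maximum number of linearly independent rows: 4.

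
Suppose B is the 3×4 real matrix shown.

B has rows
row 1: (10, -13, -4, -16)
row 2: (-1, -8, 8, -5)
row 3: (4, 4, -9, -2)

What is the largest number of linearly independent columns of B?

Row reduce to echelon form.
R2 ← R2 + (1/10)·R1: [0, -93/10, 38/5, -33/5]
R3 ← R3 − (2/5)·R1: [0, 46/5, -37/5, 22/5]
R3 ← R3 + (92/93)·R2: [0, 0, 11/93, -66/31]
Echelon form has 3 nonzero rows, so rank(B) = 3.
The rank gives the maximum number of linearly independent columns: 3.

3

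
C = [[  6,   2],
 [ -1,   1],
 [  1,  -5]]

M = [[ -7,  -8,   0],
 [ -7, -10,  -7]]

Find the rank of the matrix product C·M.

2

First compute CM:
[[-56, -68, -14],
 [  0,  -2,  -7],
 [ 28,  42,  35]]
Now row reduce the product.
R3 ← R3 + (1/2)·R1: [0, 8, 28]
R3 ← R3 + (4)·R2: [0, 0, 0]
2 nonzero rows, so rank(CM) = 2.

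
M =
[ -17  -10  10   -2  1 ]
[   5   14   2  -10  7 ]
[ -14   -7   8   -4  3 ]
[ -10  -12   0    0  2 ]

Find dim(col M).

3

Row reduce to echelon form.
R2 ← R2 + (5/17)·R1: [0, 188/17, 84/17, -180/17, 124/17]
R3 ← R3 − (14/17)·R1: [0, 21/17, -4/17, -40/17, 37/17]
R4 ← R4 − (10/17)·R1: [0, -104/17, -100/17, 20/17, 24/17]
R3 ← R3 − (21/188)·R2: [0, 0, -37/47, -55/47, 64/47]
R4 ← R4 + (26/47)·R2: [0, 0, -148/47, -220/47, 256/47]
R4 ← R4 − (4)·R3: [0, 0, 0, 0, 0]
Echelon form has 3 nonzero rows, so rank(M) = 3.
The column space has dimension equal to the rank: 3.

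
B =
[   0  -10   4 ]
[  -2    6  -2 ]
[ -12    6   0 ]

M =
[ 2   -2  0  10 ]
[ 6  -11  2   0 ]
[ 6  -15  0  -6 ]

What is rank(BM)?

First compute BM:
[[-36,  50, -20, -24],
 [ 20, -32,  12,  -8],
 [ 12, -42,  12, -120]]
Now row reduce the product.
R2 ← R2 + (5/9)·R1: [0, -38/9, 8/9, -64/3]
R3 ← R3 + (1/3)·R1: [0, -76/3, 16/3, -128]
R3 ← R3 − (6)·R2: [0, 0, 0, 0]
2 nonzero rows, so rank(BM) = 2.

2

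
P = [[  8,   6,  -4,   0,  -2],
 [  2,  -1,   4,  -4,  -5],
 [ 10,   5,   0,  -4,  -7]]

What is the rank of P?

Row reduce to echelon form.
R2 ← R2 − (1/4)·R1: [0, -5/2, 5, -4, -9/2]
R3 ← R3 − (5/4)·R1: [0, -5/2, 5, -4, -9/2]
R3 ← R3 − R2: [0, 0, 0, 0, 0]
Echelon form has 2 nonzero rows, so rank(P) = 2.

2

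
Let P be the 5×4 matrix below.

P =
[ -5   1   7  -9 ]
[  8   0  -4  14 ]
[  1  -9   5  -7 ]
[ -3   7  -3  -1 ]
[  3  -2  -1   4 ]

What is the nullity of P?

0

Row reduce to echelon form.
R2 ← R2 + (8/5)·R1: [0, 8/5, 36/5, -2/5]
R3 ← R3 + (1/5)·R1: [0, -44/5, 32/5, -44/5]
R4 ← R4 − (3/5)·R1: [0, 32/5, -36/5, 22/5]
R5 ← R5 + (3/5)·R1: [0, -7/5, 16/5, -7/5]
R3 ← R3 + (11/2)·R2: [0, 0, 46, -11]
R4 ← R4 − (4)·R2: [0, 0, -36, 6]
R5 ← R5 + (7/8)·R2: [0, 0, 19/2, -7/4]
R4 ← R4 + (18/23)·R3: [0, 0, 0, -60/23]
R5 ← R5 − (19/92)·R3: [0, 0, 0, 12/23]
R5 ← R5 + (1/5)·R4: [0, 0, 0, 0]
4 nonzero rows, so rank(P) = 4.
P has 4 columns; by rank–nullity, nullity = 4 − 4 = 0.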